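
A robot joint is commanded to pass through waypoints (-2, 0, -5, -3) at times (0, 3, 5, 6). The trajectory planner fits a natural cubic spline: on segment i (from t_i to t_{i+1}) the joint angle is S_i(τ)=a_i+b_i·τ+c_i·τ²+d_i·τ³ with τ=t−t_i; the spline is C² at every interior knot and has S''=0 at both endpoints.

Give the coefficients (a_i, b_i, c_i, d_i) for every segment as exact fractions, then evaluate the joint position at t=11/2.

Δ: Δ0=2/3, Δ1=-5/2, Δ2=2
row 1: diag=10, rhs=-19; c'=1/5, d'=-19/10
row 2: denom=6−2·1/5=28/5; d'=(27−2·-19/10)/(28/5)=11/2
back: M2=11/2
back: M1=-19/10−1/5·11/2=-3
M: M0=0, M1=-3, M2=11/2, M3=0
seg 0: a=-2, c=M0/2=0, d=(M1−M0)/(6·3)=-1/6, b=Δ0−h0·(2M0+M1)/6=13/6
seg 1: a=0, c=M1/2=-3/2, d=(M2−M1)/(6·2)=17/24, b=Δ1−h1·(2M1+M2)/6=-7/3
seg 2: a=-5, c=M2/2=11/4, d=(M3−M2)/(6·1)=-11/12, b=Δ2−h2·(2M2+M3)/6=1/6
t_q=11/2 → seg 2, τ=1/2; S=-5+1/6·τ+11/4·τ²+-11/12·τ³=-139/32

  seg 0: a=-2 b=13/6 c=0 d=-1/6
  seg 1: a=0 b=-7/3 c=-3/2 d=17/24
  seg 2: a=-5 b=1/6 c=11/4 d=-11/12
S(11/2) = -139/32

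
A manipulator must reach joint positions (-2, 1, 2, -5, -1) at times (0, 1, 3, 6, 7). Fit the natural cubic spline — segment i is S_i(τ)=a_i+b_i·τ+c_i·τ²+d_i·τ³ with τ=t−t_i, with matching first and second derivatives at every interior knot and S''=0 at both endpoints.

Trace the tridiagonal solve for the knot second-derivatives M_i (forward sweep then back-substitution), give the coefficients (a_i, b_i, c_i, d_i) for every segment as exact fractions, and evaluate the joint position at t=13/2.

  seg 0: a=-2 b=7657/2364 c=0 d=-565/2364
  seg 1: a=1 b=2981/1182 c=-565/788 d=-695/4728
  seg 2: a=2 b=-1247/591 c=-315/197 d=901/1773
  seg 3: a=-5 b=1192/591 c=586/197 d=-586/591
S(13/2) = -2657/788

Δ: Δ0=3, Δ1=1/2, Δ2=-7/3, Δ3=4
row 1: diag=6, rhs=-15; c'=1/3, d'=-5/2
row 2: denom=10−2·1/3=28/3; d'=(-17−2·-5/2)/(28/3)=-9/7
row 3: denom=8−3·9/28=197/28; d'=(38−3·-9/7)/(197/28)=1172/197
back: M3=1172/197
back: M2=-9/7−9/28·1172/197=-630/197
back: M1=-5/2−1/3·-630/197=-565/394
M: M0=0, M1=-565/394, M2=-630/197, M3=1172/197, M4=0
seg 0: a=-2, c=M0/2=0, d=(M1−M0)/(6·1)=-565/2364, b=Δ0−h0·(2M0+M1)/6=7657/2364
seg 1: a=1, c=M1/2=-565/788, d=(M2−M1)/(6·2)=-695/4728, b=Δ1−h1·(2M1+M2)/6=2981/1182
seg 2: a=2, c=M2/2=-315/197, d=(M3−M2)/(6·3)=901/1773, b=Δ2−h2·(2M2+M3)/6=-1247/591
seg 3: a=-5, c=M3/2=586/197, d=(M4−M3)/(6·1)=-586/591, b=Δ3−h3·(2M3+M4)/6=1192/591
t_q=13/2 → seg 3, τ=1/2; S=-5+1192/591·τ+586/197·τ²+-586/591·τ³=-2657/788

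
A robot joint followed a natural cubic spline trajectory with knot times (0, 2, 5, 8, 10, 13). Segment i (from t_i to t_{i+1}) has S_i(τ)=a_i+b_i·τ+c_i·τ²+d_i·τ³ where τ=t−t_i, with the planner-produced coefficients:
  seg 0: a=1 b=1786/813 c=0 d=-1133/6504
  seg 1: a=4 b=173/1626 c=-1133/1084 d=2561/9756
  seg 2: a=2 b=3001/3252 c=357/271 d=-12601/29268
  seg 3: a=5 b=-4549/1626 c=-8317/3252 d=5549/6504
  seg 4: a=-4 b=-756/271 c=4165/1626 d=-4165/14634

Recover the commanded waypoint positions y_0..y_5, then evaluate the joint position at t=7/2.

y_0 = S_0(0) = a_0 = 1
y_1 = S_1(0) = a_1 = 4
y_2 = S_2(0) = a_2 = 2
y_3 = S_3(0) = a_3 = 5
y_4 = S_4(0) = a_4 = -4
y_5 = S_4(3) = 3
t_q=7/2 is in segment 1 (τ=3/2); S_1(τ)=23361/8672

y_0=1 y_1=4 y_2=2 y_3=5 y_4=-4 y_5=3
S(7/2) = 23361/8672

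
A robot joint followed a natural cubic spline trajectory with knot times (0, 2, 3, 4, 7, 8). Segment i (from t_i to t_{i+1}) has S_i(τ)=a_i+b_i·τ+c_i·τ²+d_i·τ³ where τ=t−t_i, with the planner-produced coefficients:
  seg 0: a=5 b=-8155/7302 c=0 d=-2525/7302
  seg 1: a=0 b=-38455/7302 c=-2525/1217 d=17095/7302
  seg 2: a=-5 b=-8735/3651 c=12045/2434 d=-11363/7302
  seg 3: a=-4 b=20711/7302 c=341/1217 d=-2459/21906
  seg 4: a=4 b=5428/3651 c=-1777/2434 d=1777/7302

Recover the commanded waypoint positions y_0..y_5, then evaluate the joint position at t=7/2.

y_0 = S_0(0) = a_0 = 5
y_1 = S_1(0) = a_1 = 0
y_2 = S_2(0) = a_2 = -5
y_3 = S_3(0) = a_3 = -4
y_4 = S_4(0) = a_4 = 4
y_5 = S_4(1) = 5
t_q=7/2 is in segment 2 (τ=1/2); S_2(τ)=-100351/19472

y_0=5 y_1=0 y_2=-5 y_3=-4 y_4=4 y_5=5
S(7/2) = -100351/19472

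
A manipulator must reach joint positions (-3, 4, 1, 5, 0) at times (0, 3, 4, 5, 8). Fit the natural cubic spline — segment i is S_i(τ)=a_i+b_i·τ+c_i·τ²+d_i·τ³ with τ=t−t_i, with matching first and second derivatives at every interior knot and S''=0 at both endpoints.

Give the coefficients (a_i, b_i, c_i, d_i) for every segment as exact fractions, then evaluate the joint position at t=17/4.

Δ: Δ0=7/3, Δ1=-3, Δ2=4, Δ3=-5/3
row 1: diag=8, rhs=-32; c'=1/8, d'=-4
row 2: denom=4−1·1/8=31/8; d'=(42−1·-4)/(31/8)=368/31
row 3: denom=8−1·8/31=240/31; d'=(-34−1·368/31)/(240/31)=-237/40
back: M3=-237/40
back: M2=368/31−8/31·-237/40=67/5
back: M1=-4−1/8·67/5=-227/40
M: M0=0, M1=-227/40, M2=67/5, M3=-237/40, M4=0
seg 0: a=-3, c=M0/2=0, d=(M1−M0)/(6·3)=-227/720, b=Δ0−h0·(2M0+M1)/6=1241/240
seg 1: a=4, c=M1/2=-227/80, d=(M2−M1)/(6·1)=763/240, b=Δ1−h1·(2M1+M2)/6=-401/120
seg 2: a=1, c=M2/2=67/10, d=(M3−M2)/(6·1)=-773/240, b=Δ2−h2·(2M2+M3)/6=25/48
seg 3: a=5, c=M3/2=-237/80, d=(M4−M3)/(6·3)=79/240, b=Δ3−h3·(2M3+M4)/6=511/120
t_q=17/4 → seg 2, τ=1/4; S=1+25/48·τ+67/10·τ²+-773/240·τ³=7673/5120

  seg 0: a=-3 b=1241/240 c=0 d=-227/720
  seg 1: a=4 b=-401/120 c=-227/80 d=763/240
  seg 2: a=1 b=25/48 c=67/10 d=-773/240
  seg 3: a=5 b=511/120 c=-237/80 d=79/240
S(17/4) = 7673/5120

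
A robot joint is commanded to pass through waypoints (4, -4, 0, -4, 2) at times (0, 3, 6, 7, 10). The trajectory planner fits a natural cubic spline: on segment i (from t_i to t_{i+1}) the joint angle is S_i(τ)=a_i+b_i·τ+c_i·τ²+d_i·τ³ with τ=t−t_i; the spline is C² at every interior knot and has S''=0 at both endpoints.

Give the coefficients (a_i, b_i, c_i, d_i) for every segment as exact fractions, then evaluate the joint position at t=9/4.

Δ: Δ0=-8/3, Δ1=4/3, Δ2=-4, Δ3=2
row 1: diag=12, rhs=24; c'=1/4, d'=2
row 2: denom=8−3·1/4=29/4; d'=(-32−3·2)/(29/4)=-152/29
row 3: denom=8−1·4/29=228/29; d'=(36−1·-152/29)/(228/29)=299/57
back: M3=299/57
back: M2=-152/29−4/29·299/57=-340/57
back: M1=2−1/4·-340/57=199/57
M: M0=0, M1=199/57, M2=-340/57, M3=299/57, M4=0
seg 0: a=4, c=M0/2=0, d=(M1−M0)/(6·3)=199/1026, b=Δ0−h0·(2M0+M1)/6=-503/114
seg 1: a=-4, c=M1/2=199/114, d=(M2−M1)/(6·3)=-539/1026, b=Δ1−h1·(2M1+M2)/6=47/57
seg 2: a=0, c=M2/2=-170/57, d=(M3−M2)/(6·1)=71/38, b=Δ2−h2·(2M2+M3)/6=-329/114
seg 3: a=-4, c=M3/2=299/114, d=(M4−M3)/(6·3)=-299/1026, b=Δ3−h3·(2M3+M4)/6=-185/57
t_q=9/4 → seg 0, τ=9/4; S=4+-503/114·τ+0·τ²+199/1026·τ³=-9043/2432

  seg 0: a=4 b=-503/114 c=0 d=199/1026
  seg 1: a=-4 b=47/57 c=199/114 d=-539/1026
  seg 2: a=0 b=-329/114 c=-170/57 d=71/38
  seg 3: a=-4 b=-185/57 c=299/114 d=-299/1026
S(9/4) = -9043/2432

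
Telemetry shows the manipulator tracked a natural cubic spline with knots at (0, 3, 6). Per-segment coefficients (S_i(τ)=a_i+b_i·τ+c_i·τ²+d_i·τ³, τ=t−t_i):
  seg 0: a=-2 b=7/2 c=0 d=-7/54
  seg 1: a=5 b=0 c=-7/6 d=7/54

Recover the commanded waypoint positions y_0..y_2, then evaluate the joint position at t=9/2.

y_0=-2 y_1=5 y_2=-2
S(9/2) = 45/16

y_0 = S_0(0) = a_0 = -2
y_1 = S_1(0) = a_1 = 5
y_2 = S_1(3) = -2
t_q=9/2 is in segment 1 (τ=3/2); S_1(τ)=45/16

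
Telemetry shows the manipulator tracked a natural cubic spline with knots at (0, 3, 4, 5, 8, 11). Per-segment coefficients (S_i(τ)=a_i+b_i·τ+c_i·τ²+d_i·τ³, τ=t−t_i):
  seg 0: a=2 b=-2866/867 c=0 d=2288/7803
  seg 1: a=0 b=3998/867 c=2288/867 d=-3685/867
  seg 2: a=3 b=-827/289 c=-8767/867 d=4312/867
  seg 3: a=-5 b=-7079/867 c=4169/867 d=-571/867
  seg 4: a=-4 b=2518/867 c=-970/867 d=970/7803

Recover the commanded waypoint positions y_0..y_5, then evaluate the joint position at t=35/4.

y_0=2 y_1=0 y_2=3 y_3=-5 y_4=-4 y_5=-2
S(35/4) = -22183/9248

y_0 = S_0(0) = a_0 = 2
y_1 = S_1(0) = a_1 = 0
y_2 = S_2(0) = a_2 = 3
y_3 = S_3(0) = a_3 = -5
y_4 = S_4(0) = a_4 = -4
y_5 = S_4(3) = -2
t_q=35/4 is in segment 4 (τ=3/4); S_4(τ)=-22183/9248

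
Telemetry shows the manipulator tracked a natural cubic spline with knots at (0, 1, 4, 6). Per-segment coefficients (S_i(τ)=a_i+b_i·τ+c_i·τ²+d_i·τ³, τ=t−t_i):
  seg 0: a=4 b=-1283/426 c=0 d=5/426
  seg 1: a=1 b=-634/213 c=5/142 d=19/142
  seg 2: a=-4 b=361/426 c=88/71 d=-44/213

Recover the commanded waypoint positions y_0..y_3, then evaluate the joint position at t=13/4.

y_0 = S_0(0) = a_0 = 4
y_1 = S_1(0) = a_1 = 1
y_2 = S_2(0) = a_2 = -4
y_3 = S_2(2) = 1
t_q=13/4 is in segment 1 (τ=9/4); S_1(τ)=-36305/9088

y_0=4 y_1=1 y_2=-4 y_3=1
S(13/4) = -36305/9088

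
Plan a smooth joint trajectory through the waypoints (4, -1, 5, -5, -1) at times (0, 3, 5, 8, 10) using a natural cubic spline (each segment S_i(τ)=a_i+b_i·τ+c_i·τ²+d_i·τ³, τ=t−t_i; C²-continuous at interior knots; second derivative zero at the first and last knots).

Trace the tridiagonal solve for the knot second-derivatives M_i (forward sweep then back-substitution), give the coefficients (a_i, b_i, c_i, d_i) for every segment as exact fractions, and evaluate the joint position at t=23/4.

  seg 0: a=4 b=-320/87 c=0 d=175/783
  seg 1: a=-1 b=205/87 c=175/87 d=-49/58
  seg 2: a=5 b=23/87 c=-266/87 d=485/783
  seg 3: a=-5 b=-118/87 c=73/29 d=-73/174
S(23/4) = 6941/1856

Δ: Δ0=-5/3, Δ1=3, Δ2=-10/3, Δ3=2
row 1: diag=10, rhs=28; c'=1/5, d'=14/5
row 2: denom=10−2·1/5=48/5; d'=(-38−2·14/5)/(48/5)=-109/24
row 3: denom=10−3·5/16=145/16; d'=(32−3·-109/24)/(145/16)=146/29
back: M3=146/29
back: M2=-109/24−5/16·146/29=-532/87
back: M1=14/5−1/5·-532/87=350/87
M: M0=0, M1=350/87, M2=-532/87, M3=146/29, M4=0
seg 0: a=4, c=M0/2=0, d=(M1−M0)/(6·3)=175/783, b=Δ0−h0·(2M0+M1)/6=-320/87
seg 1: a=-1, c=M1/2=175/87, d=(M2−M1)/(6·2)=-49/58, b=Δ1−h1·(2M1+M2)/6=205/87
seg 2: a=5, c=M2/2=-266/87, d=(M3−M2)/(6·3)=485/783, b=Δ2−h2·(2M2+M3)/6=23/87
seg 3: a=-5, c=M3/2=73/29, d=(M4−M3)/(6·2)=-73/174, b=Δ3−h3·(2M3+M4)/6=-118/87
t_q=23/4 → seg 2, τ=3/4; S=5+23/87·τ+-266/87·τ²+485/783·τ³=6941/1856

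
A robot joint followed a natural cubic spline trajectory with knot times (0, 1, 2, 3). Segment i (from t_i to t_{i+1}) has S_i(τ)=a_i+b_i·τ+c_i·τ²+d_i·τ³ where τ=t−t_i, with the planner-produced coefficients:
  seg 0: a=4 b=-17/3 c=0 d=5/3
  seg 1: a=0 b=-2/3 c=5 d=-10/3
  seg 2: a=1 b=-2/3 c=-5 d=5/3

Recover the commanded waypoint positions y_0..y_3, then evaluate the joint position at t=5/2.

y_0=4 y_1=0 y_2=1 y_3=-3
S(5/2) = -3/8

y_0 = S_0(0) = a_0 = 4
y_1 = S_1(0) = a_1 = 0
y_2 = S_2(0) = a_2 = 1
y_3 = S_2(1) = -3
t_q=5/2 is in segment 2 (τ=1/2); S_2(τ)=-3/8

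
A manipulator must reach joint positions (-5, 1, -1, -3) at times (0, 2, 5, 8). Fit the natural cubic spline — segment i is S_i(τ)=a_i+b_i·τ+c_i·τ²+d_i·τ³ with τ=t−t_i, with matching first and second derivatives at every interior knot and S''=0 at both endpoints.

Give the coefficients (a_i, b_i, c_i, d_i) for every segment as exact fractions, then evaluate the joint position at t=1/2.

Δ: Δ0=3, Δ1=-2/3, Δ2=-2/3
row 1: diag=10, rhs=-22; c'=3/10, d'=-11/5
row 2: denom=12−3·3/10=111/10; d'=(0−3·-11/5)/(111/10)=22/37
back: M2=22/37
back: M1=-11/5−3/10·22/37=-88/37
M: M0=0, M1=-88/37, M2=22/37, M3=0
seg 0: a=-5, c=M0/2=0, d=(M1−M0)/(6·2)=-22/111, b=Δ0−h0·(2M0+M1)/6=421/111
seg 1: a=1, c=M1/2=-44/37, d=(M2−M1)/(6·3)=55/333, b=Δ1−h1·(2M1+M2)/6=157/111
seg 2: a=-1, c=M2/2=11/37, d=(M3−M2)/(6·3)=-11/333, b=Δ2−h2·(2M2+M3)/6=-140/111
t_q=1/2 → seg 0, τ=1/2; S=-5+421/111·τ+0·τ²+-22/111·τ³=-463/148

  seg 0: a=-5 b=421/111 c=0 d=-22/111
  seg 1: a=1 b=157/111 c=-44/37 d=55/333
  seg 2: a=-1 b=-140/111 c=11/37 d=-11/333
S(1/2) = -463/148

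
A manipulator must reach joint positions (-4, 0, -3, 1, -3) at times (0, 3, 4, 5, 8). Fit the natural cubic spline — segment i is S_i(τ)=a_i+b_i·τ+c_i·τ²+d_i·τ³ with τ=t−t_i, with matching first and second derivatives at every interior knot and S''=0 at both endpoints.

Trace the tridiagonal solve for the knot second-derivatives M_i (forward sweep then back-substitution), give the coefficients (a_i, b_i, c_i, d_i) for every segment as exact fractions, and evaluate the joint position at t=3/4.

  seg 0: a=-4 b=907/240 c=0 d=-587/2160
  seg 1: a=0 b=-427/120 c=-587/240 d=721/240
  seg 2: a=-3 b=9/16 c=197/30 d=-751/240
  seg 3: a=1 b=517/120 c=-677/240 d=677/2160
S(3/4) = -1311/1024

Δ: Δ0=4/3, Δ1=-3, Δ2=4, Δ3=-4/3
row 1: diag=8, rhs=-26; c'=1/8, d'=-13/4
row 2: denom=4−1·1/8=31/8; d'=(42−1·-13/4)/(31/8)=362/31
row 3: denom=8−1·8/31=240/31; d'=(-32−1·362/31)/(240/31)=-677/120
back: M3=-677/120
back: M2=362/31−8/31·-677/120=197/15
back: M1=-13/4−1/8·197/15=-587/120
M: M0=0, M1=-587/120, M2=197/15, M3=-677/120, M4=0
seg 0: a=-4, c=M0/2=0, d=(M1−M0)/(6·3)=-587/2160, b=Δ0−h0·(2M0+M1)/6=907/240
seg 1: a=0, c=M1/2=-587/240, d=(M2−M1)/(6·1)=721/240, b=Δ1−h1·(2M1+M2)/6=-427/120
seg 2: a=-3, c=M2/2=197/30, d=(M3−M2)/(6·1)=-751/240, b=Δ2−h2·(2M2+M3)/6=9/16
seg 3: a=1, c=M3/2=-677/240, d=(M4−M3)/(6·3)=677/2160, b=Δ3−h3·(2M3+M4)/6=517/120
t_q=3/4 → seg 0, τ=3/4; S=-4+907/240·τ+0·τ²+-587/2160·τ³=-1311/1024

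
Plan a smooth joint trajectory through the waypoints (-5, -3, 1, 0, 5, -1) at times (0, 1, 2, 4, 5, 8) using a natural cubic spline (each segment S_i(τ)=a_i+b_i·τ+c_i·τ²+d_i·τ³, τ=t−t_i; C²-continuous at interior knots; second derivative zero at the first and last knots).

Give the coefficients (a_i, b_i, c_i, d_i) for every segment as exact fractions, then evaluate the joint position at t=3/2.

Δ: Δ0=2, Δ1=4, Δ2=-1/2, Δ3=5, Δ4=-2
row 1: diag=4, rhs=12; c'=1/4, d'=3
row 2: denom=6−1·1/4=23/4; d'=(-27−1·3)/(23/4)=-120/23
row 3: denom=6−2·8/23=122/23; d'=(33−2·-120/23)/(122/23)=999/122
row 4: denom=8−1·23/122=953/122; d'=(-42−1·999/122)/(953/122)=-6123/953
back: M4=-6123/953
back: M3=999/122−23/122·-6123/953=8958/953
back: M2=-120/23−8/23·8958/953=-8088/953
back: M1=3−1/4·-8088/953=4881/953
M: M0=0, M1=4881/953, M2=-8088/953, M3=8958/953, M4=-6123/953, M5=0
seg 0: a=-5, c=M0/2=0, d=(M1−M0)/(6·1)=1627/1906, b=Δ0−h0·(2M0+M1)/6=2185/1906
seg 1: a=-3, c=M1/2=4881/1906, d=(M2−M1)/(6·1)=-4323/1906, b=Δ1−h1·(2M1+M2)/6=3533/953
seg 2: a=1, c=M2/2=-4044/953, d=(M3−M2)/(6·2)=2841/1906, b=Δ2−h2·(2M2+M3)/6=3859/1906
seg 3: a=0, c=M3/2=4479/953, d=(M4−M3)/(6·1)=-5027/1906, b=Δ3−h3·(2M3+M4)/6=5599/1906
seg 4: a=5, c=M4/2=-6123/1906, d=(M5−M4)/(6·3)=2041/5718, b=Δ4−h4·(2M4+M5)/6=4217/953
t_q=3/2 → seg 1, τ=1/2; S=-3+3533/953·τ+4881/1906·τ²+-4323/1906·τ³=-12041/15248

  seg 0: a=-5 b=2185/1906 c=0 d=1627/1906
  seg 1: a=-3 b=3533/953 c=4881/1906 d=-4323/1906
  seg 2: a=1 b=3859/1906 c=-4044/953 d=2841/1906
  seg 3: a=0 b=5599/1906 c=4479/953 d=-5027/1906
  seg 4: a=5 b=4217/953 c=-6123/1906 d=2041/5718
S(3/2) = -12041/15248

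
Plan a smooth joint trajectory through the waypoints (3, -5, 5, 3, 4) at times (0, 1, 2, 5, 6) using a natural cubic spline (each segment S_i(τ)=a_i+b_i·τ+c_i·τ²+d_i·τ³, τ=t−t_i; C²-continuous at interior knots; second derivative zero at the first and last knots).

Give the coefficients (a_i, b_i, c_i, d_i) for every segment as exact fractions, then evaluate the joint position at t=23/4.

Δ: Δ0=-8, Δ1=10, Δ2=-2/3, Δ3=1
row 1: diag=4, rhs=108; c'=1/4, d'=27
row 2: denom=8−1·1/4=31/4; d'=(-64−1·27)/(31/4)=-364/31
row 3: denom=8−3·12/31=212/31; d'=(10−3·-364/31)/(212/31)=701/106
back: M3=701/106
back: M2=-364/31−12/31·701/106=-758/53
back: M1=27−1/4·-758/53=3241/106
M: M0=0, M1=3241/106, M2=-758/53, M3=701/106, M4=0
seg 0: a=3, c=M0/2=0, d=(M1−M0)/(6·1)=3241/636, b=Δ0−h0·(2M0+M1)/6=-8329/636
seg 1: a=-5, c=M1/2=3241/212, d=(M2−M1)/(6·1)=-4757/636, b=Δ1−h1·(2M1+M2)/6=697/318
seg 2: a=5, c=M2/2=-379/53, d=(M3−M2)/(6·3)=739/636, b=Δ2−h2·(2M2+M3)/6=6569/636
seg 3: a=3, c=M3/2=701/212, d=(M4−M3)/(6·1)=-701/636, b=Δ3−h3·(2M3+M4)/6=-383/318
t_q=23/4 → seg 3, τ=3/4; S=3+-383/318·τ+701/212·τ²+-701/636·τ³=47375/13568

  seg 0: a=3 b=-8329/636 c=0 d=3241/636
  seg 1: a=-5 b=697/318 c=3241/212 d=-4757/636
  seg 2: a=5 b=6569/636 c=-379/53 d=739/636
  seg 3: a=3 b=-383/318 c=701/212 d=-701/636
S(23/4) = 47375/13568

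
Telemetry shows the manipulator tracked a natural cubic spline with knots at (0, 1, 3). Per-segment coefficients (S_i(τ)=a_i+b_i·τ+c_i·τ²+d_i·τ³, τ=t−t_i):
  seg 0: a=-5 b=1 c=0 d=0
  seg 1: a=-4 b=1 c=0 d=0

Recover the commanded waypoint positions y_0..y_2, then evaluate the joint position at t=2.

y_0 = S_0(0) = a_0 = -5
y_1 = S_1(0) = a_1 = -4
y_2 = S_1(2) = -2
t_q=2 is in segment 1 (τ=1); S_1(τ)=-3

y_0=-5 y_1=-4 y_2=-2
S(2) = -3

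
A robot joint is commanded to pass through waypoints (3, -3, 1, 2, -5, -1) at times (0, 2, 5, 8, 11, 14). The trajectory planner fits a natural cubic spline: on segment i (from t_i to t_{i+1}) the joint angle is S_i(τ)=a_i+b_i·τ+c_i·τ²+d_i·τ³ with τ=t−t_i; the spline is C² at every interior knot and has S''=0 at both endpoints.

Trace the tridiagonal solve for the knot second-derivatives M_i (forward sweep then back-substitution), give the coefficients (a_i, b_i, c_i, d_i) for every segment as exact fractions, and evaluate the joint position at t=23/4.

Δ: Δ0=-3, Δ1=4/3, Δ2=1/3, Δ3=-7/3, Δ4=4/3
row 1: diag=10, rhs=26; c'=3/10, d'=13/5
row 2: denom=12−3·3/10=111/10; d'=(-6−3·13/5)/(111/10)=-46/37
row 3: denom=12−3·10/37=414/37; d'=(-16−3·-46/37)/(414/37)=-227/207
row 4: denom=12−3·37/138=515/46; d'=(22−3·-227/207)/(515/46)=698/309
back: M4=698/309
back: M3=-227/207−37/138·698/309=-526/309
back: M2=-46/37−10/37·-526/309=-242/309
back: M1=13/5−3/10·-242/309=292/103
M: M0=0, M1=292/103, M2=-242/309, M3=-526/309, M4=698/309, M5=0
seg 0: a=3, c=M0/2=0, d=(M1−M0)/(6·2)=73/309, b=Δ0−h0·(2M0+M1)/6=-1219/309
seg 1: a=-3, c=M1/2=146/103, d=(M2−M1)/(6·3)=-559/2781, b=Δ1−h1·(2M1+M2)/6=-343/309
seg 2: a=1, c=M2/2=-121/309, d=(M3−M2)/(6·3)=-142/2781, b=Δ2−h2·(2M2+M3)/6=608/309
seg 3: a=2, c=M3/2=-263/309, d=(M4−M3)/(6·3)=68/309, b=Δ3−h3·(2M3+M4)/6=-544/309
seg 4: a=-5, c=M4/2=349/309, d=(M5−M4)/(6·3)=-349/2781, b=Δ4−h4·(2M4+M5)/6=-286/309
t_q=23/4 → seg 2, τ=3/4; S=1+608/309·τ+-121/309·τ²+-142/2781·τ³=7363/3296

  seg 0: a=3 b=-1219/309 c=0 d=73/309
  seg 1: a=-3 b=-343/309 c=146/103 d=-559/2781
  seg 2: a=1 b=608/309 c=-121/309 d=-142/2781
  seg 3: a=2 b=-544/309 c=-263/309 d=68/309
  seg 4: a=-5 b=-286/309 c=349/309 d=-349/2781
S(23/4) = 7363/3296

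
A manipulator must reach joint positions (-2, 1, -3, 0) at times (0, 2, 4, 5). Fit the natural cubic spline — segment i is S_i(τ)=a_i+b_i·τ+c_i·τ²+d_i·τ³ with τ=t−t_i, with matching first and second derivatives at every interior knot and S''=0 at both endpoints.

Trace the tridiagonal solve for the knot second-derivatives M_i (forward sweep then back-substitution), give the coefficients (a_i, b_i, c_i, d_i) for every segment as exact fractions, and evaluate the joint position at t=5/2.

Δ: Δ0=3/2, Δ1=-2, Δ2=3
row 1: diag=8, rhs=-21; c'=1/4, d'=-21/8
row 2: denom=6−2·1/4=11/2; d'=(30−2·-21/8)/(11/2)=141/22
back: M2=141/22
back: M1=-21/8−1/4·141/22=-93/22
M: M0=0, M1=-93/22, M2=141/22, M3=0
seg 0: a=-2, c=M0/2=0, d=(M1−M0)/(6·2)=-31/88, b=Δ0−h0·(2M0+M1)/6=32/11
seg 1: a=1, c=M1/2=-93/44, d=(M2−M1)/(6·2)=39/44, b=Δ1−h1·(2M1+M2)/6=-29/22
seg 2: a=-3, c=M2/2=141/44, d=(M3−M2)/(6·1)=-47/44, b=Δ2−h2·(2M2+M3)/6=19/22
t_q=5/2 → seg 1, τ=1/2; S=1+-29/22·τ+-93/44·τ²+39/44·τ³=-27/352

  seg 0: a=-2 b=32/11 c=0 d=-31/88
  seg 1: a=1 b=-29/22 c=-93/44 d=39/44
  seg 2: a=-3 b=19/22 c=141/44 d=-47/44
S(5/2) = -27/352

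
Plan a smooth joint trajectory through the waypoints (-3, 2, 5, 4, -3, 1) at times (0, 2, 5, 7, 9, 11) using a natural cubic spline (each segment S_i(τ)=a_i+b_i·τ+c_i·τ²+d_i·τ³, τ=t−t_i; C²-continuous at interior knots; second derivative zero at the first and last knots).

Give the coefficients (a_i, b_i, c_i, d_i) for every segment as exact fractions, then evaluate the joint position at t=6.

Δ: Δ0=5/2, Δ1=1, Δ2=-1/2, Δ3=-7/2, Δ4=2
row 1: diag=10, rhs=-9; c'=3/10, d'=-9/10
row 2: denom=10−3·3/10=91/10; d'=(-9−3·-9/10)/(91/10)=-9/13
row 3: denom=8−2·20/91=688/91; d'=(-18−2·-9/13)/(688/91)=-189/86
row 4: denom=8−2·91/344=1285/172; d'=(33−2·-189/86)/(1285/172)=6432/1285
back: M4=6432/1285
back: M3=-189/86−91/344·6432/1285=-9051/2570
back: M2=-9/13−20/91·-9051/2570=21/257
back: M1=-9/10−3/10·21/257=-1188/1285
M: M0=0, M1=-1188/1285, M2=21/257, M3=-9051/2570, M4=6432/1285, M5=0
seg 0: a=-3, c=M0/2=0, d=(M1−M0)/(6·2)=-99/1285, b=Δ0−h0·(2M0+M1)/6=7217/2570
seg 1: a=2, c=M1/2=-594/1285, d=(M2−M1)/(6·3)=431/7710, b=Δ1−h1·(2M1+M2)/6=4841/2570
seg 2: a=5, c=M2/2=21/514, d=(M3−M2)/(6·2)=-3087/10280, b=Δ2−h2·(2M2+M3)/6=796/1285
seg 3: a=4, c=M3/2=-9051/5140, d=(M4−M3)/(6·2)=1461/2056, b=Δ3−h3·(2M3+M4)/6=-7249/2570
seg 4: a=-3, c=M4/2=3216/1285, d=(M5−M4)/(6·2)=-536/1285, b=Δ4−h4·(2M4+M5)/6=-1718/1285
t_q=6 → seg 2, τ=1; S=5+796/1285·τ+21/514·τ²+-3087/10280·τ³=55101/10280

  seg 0: a=-3 b=7217/2570 c=0 d=-99/1285
  seg 1: a=2 b=4841/2570 c=-594/1285 d=431/7710
  seg 2: a=5 b=796/1285 c=21/514 d=-3087/10280
  seg 3: a=4 b=-7249/2570 c=-9051/5140 d=1461/2056
  seg 4: a=-3 b=-1718/1285 c=3216/1285 d=-536/1285
S(6) = 55101/10280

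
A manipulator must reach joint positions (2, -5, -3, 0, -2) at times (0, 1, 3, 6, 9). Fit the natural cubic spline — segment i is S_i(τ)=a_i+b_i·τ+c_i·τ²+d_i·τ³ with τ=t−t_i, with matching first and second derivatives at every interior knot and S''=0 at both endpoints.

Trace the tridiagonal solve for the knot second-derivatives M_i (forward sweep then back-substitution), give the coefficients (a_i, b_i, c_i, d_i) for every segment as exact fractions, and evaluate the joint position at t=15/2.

  seg 0: a=2 b=-2602/309 c=0 d=439/309
  seg 1: a=-5 b=-1285/309 c=439/103 d=-260/309
  seg 2: a=-3 b=863/309 c=-81/103 d=175/2781
  seg 3: a=0 b=-70/309 c=-68/309 d=68/2781
S(15/2) = -155/206

Δ: Δ0=-7, Δ1=1, Δ2=1, Δ3=-2/3
row 1: diag=6, rhs=48; c'=1/3, d'=8
row 2: denom=10−2·1/3=28/3; d'=(0−2·8)/(28/3)=-12/7
row 3: denom=12−3·9/28=309/28; d'=(-10−3·-12/7)/(309/28)=-136/309
back: M3=-136/309
back: M2=-12/7−9/28·-136/309=-162/103
back: M1=8−1/3·-162/103=878/103
M: M0=0, M1=878/103, M2=-162/103, M3=-136/309, M4=0
seg 0: a=2, c=M0/2=0, d=(M1−M0)/(6·1)=439/309, b=Δ0−h0·(2M0+M1)/6=-2602/309
seg 1: a=-5, c=M1/2=439/103, d=(M2−M1)/(6·2)=-260/309, b=Δ1−h1·(2M1+M2)/6=-1285/309
seg 2: a=-3, c=M2/2=-81/103, d=(M3−M2)/(6·3)=175/2781, b=Δ2−h2·(2M2+M3)/6=863/309
seg 3: a=0, c=M3/2=-68/309, d=(M4−M3)/(6·3)=68/2781, b=Δ3−h3·(2M3+M4)/6=-70/309
t_q=15/2 → seg 3, τ=3/2; S=0+-70/309·τ+-68/309·τ²+68/2781·τ³=-155/206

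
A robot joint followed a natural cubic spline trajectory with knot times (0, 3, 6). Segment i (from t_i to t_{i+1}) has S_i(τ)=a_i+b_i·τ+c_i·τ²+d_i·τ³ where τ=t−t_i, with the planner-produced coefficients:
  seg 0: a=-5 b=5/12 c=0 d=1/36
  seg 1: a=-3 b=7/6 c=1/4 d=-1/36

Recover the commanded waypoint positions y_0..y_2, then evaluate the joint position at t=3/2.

y_0=-5 y_1=-3 y_2=2
S(3/2) = -137/32

y_0 = S_0(0) = a_0 = -5
y_1 = S_1(0) = a_1 = -3
y_2 = S_1(3) = 2
t_q=3/2 is in segment 0 (τ=3/2); S_0(τ)=-137/32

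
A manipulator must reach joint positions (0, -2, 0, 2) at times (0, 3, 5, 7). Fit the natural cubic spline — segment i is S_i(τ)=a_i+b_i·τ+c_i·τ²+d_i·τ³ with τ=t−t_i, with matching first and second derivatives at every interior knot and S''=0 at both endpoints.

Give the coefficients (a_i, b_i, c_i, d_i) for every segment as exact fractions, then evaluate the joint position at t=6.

  seg 0: a=0 b=-68/57 c=0 d=10/171
  seg 1: a=-2 b=22/57 c=10/19 d=-25/228
  seg 2: a=0 b=67/57 c=-5/38 d=5/228
S(6) = 81/76

Δ: Δ0=-2/3, Δ1=1, Δ2=1
row 1: diag=10, rhs=10; c'=1/5, d'=1
row 2: denom=8−2·1/5=38/5; d'=(0−2·1)/(38/5)=-5/19
back: M2=-5/19
back: M1=1−1/5·-5/19=20/19
M: M0=0, M1=20/19, M2=-5/19, M3=0
seg 0: a=0, c=M0/2=0, d=(M1−M0)/(6·3)=10/171, b=Δ0−h0·(2M0+M1)/6=-68/57
seg 1: a=-2, c=M1/2=10/19, d=(M2−M1)/(6·2)=-25/228, b=Δ1−h1·(2M1+M2)/6=22/57
seg 2: a=0, c=M2/2=-5/38, d=(M3−M2)/(6·2)=5/228, b=Δ2−h2·(2M2+M3)/6=67/57
t_q=6 → seg 2, τ=1; S=0+67/57·τ+-5/38·τ²+5/228·τ³=81/76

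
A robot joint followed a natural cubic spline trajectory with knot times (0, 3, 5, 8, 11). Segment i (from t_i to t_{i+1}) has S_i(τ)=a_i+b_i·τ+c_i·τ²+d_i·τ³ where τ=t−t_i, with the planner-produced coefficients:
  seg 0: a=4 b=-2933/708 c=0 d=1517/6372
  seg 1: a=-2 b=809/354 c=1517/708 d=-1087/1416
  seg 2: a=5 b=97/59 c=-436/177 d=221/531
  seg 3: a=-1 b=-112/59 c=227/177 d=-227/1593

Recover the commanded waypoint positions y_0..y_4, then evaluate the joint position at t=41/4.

y_0=4 y_1=-2 y_2=5 y_3=-1 y_4=1
S(41/4) = -1517/3776

y_0 = S_0(0) = a_0 = 4
y_1 = S_1(0) = a_1 = -2
y_2 = S_2(0) = a_2 = 5
y_3 = S_3(0) = a_3 = -1
y_4 = S_3(3) = 1
t_q=41/4 is in segment 3 (τ=9/4); S_3(τ)=-1517/3776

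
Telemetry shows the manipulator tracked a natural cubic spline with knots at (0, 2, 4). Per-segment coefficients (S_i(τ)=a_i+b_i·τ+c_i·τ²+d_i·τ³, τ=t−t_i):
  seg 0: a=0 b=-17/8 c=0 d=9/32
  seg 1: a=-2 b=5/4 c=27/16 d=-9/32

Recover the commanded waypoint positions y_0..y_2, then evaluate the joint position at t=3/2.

y_0 = S_0(0) = a_0 = 0
y_1 = S_1(0) = a_1 = -2
y_2 = S_1(2) = 5
t_q=3/2 is in segment 0 (τ=3/2); S_0(τ)=-573/256

y_0=0 y_1=-2 y_2=5
S(3/2) = -573/256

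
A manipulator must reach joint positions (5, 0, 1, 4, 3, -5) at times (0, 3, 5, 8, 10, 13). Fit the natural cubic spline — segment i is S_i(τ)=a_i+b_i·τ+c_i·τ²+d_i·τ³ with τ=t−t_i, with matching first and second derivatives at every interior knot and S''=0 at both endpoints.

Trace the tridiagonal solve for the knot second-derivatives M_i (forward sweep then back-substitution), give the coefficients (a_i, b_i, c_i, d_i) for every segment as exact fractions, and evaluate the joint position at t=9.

  seg 0: a=5 b=-705/308 c=0 d=575/8316
  seg 1: a=0 b=-65/154 c=575/924 d=-149/1848
  seg 2: a=1 b=254/231 c=32/231 d=-17/297
  seg 3: a=4 b=89/231 c=-29/77 d=-61/1848
  seg 4: a=3 b=-701/462 c=-177/308 d=59/924
S(9) = 2449/616

Δ: Δ0=-5/3, Δ1=1/2, Δ2=1, Δ3=-1/2, Δ4=-8/3
row 1: diag=10, rhs=13; c'=1/5, d'=13/10
row 2: denom=10−2·1/5=48/5; d'=(3−2·13/10)/(48/5)=1/24
row 3: denom=10−3·5/16=145/16; d'=(-9−3·1/24)/(145/16)=-146/145
row 4: denom=10−2·32/145=1386/145; d'=(-13−2·-146/145)/(1386/145)=-177/154
back: M4=-177/154
back: M3=-146/145−32/145·-177/154=-58/77
back: M2=1/24−5/16·-58/77=64/231
back: M1=13/10−1/5·64/231=575/462
M: M0=0, M1=575/462, M2=64/231, M3=-58/77, M4=-177/154, M5=0
seg 0: a=5, c=M0/2=0, d=(M1−M0)/(6·3)=575/8316, b=Δ0−h0·(2M0+M1)/6=-705/308
seg 1: a=0, c=M1/2=575/924, d=(M2−M1)/(6·2)=-149/1848, b=Δ1−h1·(2M1+M2)/6=-65/154
seg 2: a=1, c=M2/2=32/231, d=(M3−M2)/(6·3)=-17/297, b=Δ2−h2·(2M2+M3)/6=254/231
seg 3: a=4, c=M3/2=-29/77, d=(M4−M3)/(6·2)=-61/1848, b=Δ3−h3·(2M3+M4)/6=89/231
seg 4: a=3, c=M4/2=-177/308, d=(M5−M4)/(6·3)=59/924, b=Δ4−h4·(2M4+M5)/6=-701/462
t_q=9 → seg 3, τ=1; S=4+89/231·τ+-29/77·τ²+-61/1848·τ³=2449/616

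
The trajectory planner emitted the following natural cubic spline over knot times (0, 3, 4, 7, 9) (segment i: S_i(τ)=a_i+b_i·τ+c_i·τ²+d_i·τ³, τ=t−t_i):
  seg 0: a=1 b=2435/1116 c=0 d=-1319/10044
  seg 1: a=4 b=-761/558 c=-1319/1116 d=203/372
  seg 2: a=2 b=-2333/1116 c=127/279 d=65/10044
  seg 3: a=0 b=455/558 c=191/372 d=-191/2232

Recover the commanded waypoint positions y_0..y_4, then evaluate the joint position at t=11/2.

y_0=1 y_1=4 y_2=2 y_3=0 y_4=3
S(11/2) = -89/992

y_0 = S_0(0) = a_0 = 1
y_1 = S_1(0) = a_1 = 4
y_2 = S_2(0) = a_2 = 2
y_3 = S_3(0) = a_3 = 0
y_4 = S_3(2) = 3
t_q=11/2 is in segment 2 (τ=3/2); S_2(τ)=-89/992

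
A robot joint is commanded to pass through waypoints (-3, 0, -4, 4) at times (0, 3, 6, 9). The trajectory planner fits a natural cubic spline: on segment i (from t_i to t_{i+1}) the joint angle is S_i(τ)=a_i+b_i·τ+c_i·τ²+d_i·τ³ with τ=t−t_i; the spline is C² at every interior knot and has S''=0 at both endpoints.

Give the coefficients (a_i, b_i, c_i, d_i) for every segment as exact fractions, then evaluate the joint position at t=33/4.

Δ: Δ0=1, Δ1=-4/3, Δ2=8/3
row 1: diag=12, rhs=-14; c'=1/4, d'=-7/6
row 2: denom=12−3·1/4=45/4; d'=(24−3·-7/6)/(45/4)=22/9
back: M2=22/9
back: M1=-7/6−1/4·22/9=-16/9
M: M0=0, M1=-16/9, M2=22/9, M3=0
seg 0: a=-3, c=M0/2=0, d=(M1−M0)/(6·3)=-8/81, b=Δ0−h0·(2M0+M1)/6=17/9
seg 1: a=0, c=M1/2=-8/9, d=(M2−M1)/(6·3)=19/81, b=Δ1−h1·(2M1+M2)/6=-7/9
seg 2: a=-4, c=M2/2=11/9, d=(M3−M2)/(6·3)=-11/81, b=Δ2−h2·(2M2+M3)/6=2/9
t_q=33/4 → seg 2, τ=9/4; S=-4+2/9·τ+11/9·τ²+-11/81·τ³=73/64

  seg 0: a=-3 b=17/9 c=0 d=-8/81
  seg 1: a=0 b=-7/9 c=-8/9 d=19/81
  seg 2: a=-4 b=2/9 c=11/9 d=-11/81
S(33/4) = 73/64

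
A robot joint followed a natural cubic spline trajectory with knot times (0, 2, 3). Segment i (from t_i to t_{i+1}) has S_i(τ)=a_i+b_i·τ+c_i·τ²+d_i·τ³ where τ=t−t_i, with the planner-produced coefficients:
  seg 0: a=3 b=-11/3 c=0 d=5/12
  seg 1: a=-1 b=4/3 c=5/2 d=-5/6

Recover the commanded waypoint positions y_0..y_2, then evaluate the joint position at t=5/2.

y_0 = S_0(0) = a_0 = 3
y_1 = S_1(0) = a_1 = -1
y_2 = S_1(1) = 2
t_q=5/2 is in segment 1 (τ=1/2); S_1(τ)=3/16

y_0=3 y_1=-1 y_2=2
S(5/2) = 3/16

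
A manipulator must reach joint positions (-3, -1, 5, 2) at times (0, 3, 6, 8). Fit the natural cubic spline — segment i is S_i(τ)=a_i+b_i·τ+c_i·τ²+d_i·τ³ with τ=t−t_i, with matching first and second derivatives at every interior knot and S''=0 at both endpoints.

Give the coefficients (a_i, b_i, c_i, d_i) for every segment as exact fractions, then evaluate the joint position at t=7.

  seg 0: a=-3 b=5/222 c=0 d=143/1998
  seg 1: a=-1 b=217/111 c=143/222 d=-419/1998
  seg 2: a=5 b=35/222 c=-46/37 d=23/111
S(7) = 305/74

Δ: Δ0=2/3, Δ1=2, Δ2=-3/2
row 1: diag=12, rhs=8; c'=1/4, d'=2/3
row 2: denom=10−3·1/4=37/4; d'=(-21−3·2/3)/(37/4)=-92/37
back: M2=-92/37
back: M1=2/3−1/4·-92/37=143/111
M: M0=0, M1=143/111, M2=-92/37, M3=0
seg 0: a=-3, c=M0/2=0, d=(M1−M0)/(6·3)=143/1998, b=Δ0−h0·(2M0+M1)/6=5/222
seg 1: a=-1, c=M1/2=143/222, d=(M2−M1)/(6·3)=-419/1998, b=Δ1−h1·(2M1+M2)/6=217/111
seg 2: a=5, c=M2/2=-46/37, d=(M3−M2)/(6·2)=23/111, b=Δ2−h2·(2M2+M3)/6=35/222
t_q=7 → seg 2, τ=1; S=5+35/222·τ+-46/37·τ²+23/111·τ³=305/74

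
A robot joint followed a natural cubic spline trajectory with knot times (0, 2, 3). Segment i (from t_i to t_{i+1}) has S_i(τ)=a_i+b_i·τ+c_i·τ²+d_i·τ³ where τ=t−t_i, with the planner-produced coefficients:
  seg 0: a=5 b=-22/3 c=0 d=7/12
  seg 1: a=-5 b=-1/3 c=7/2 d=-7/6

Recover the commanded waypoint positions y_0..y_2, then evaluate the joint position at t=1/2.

y_0=5 y_1=-5 y_2=-3
S(1/2) = 45/32

y_0 = S_0(0) = a_0 = 5
y_1 = S_1(0) = a_1 = -5
y_2 = S_1(1) = -3
t_q=1/2 is in segment 0 (τ=1/2); S_0(τ)=45/32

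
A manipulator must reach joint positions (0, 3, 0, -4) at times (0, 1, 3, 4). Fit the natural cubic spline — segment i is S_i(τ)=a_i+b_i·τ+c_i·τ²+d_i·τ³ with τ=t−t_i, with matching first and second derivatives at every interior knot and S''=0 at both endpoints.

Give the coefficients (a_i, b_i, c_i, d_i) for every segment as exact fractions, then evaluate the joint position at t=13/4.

Δ: Δ0=3, Δ1=-3/2, Δ2=-4
row 1: diag=6, rhs=-27; c'=1/3, d'=-9/2
row 2: denom=6−2·1/3=16/3; d'=(-15−2·-9/2)/(16/3)=-9/8
back: M2=-9/8
back: M1=-9/2−1/3·-9/8=-33/8
M: M0=0, M1=-33/8, M2=-9/8, M3=0
seg 0: a=0, c=M0/2=0, d=(M1−M0)/(6·1)=-11/16, b=Δ0−h0·(2M0+M1)/6=59/16
seg 1: a=3, c=M1/2=-33/16, d=(M2−M1)/(6·2)=1/4, b=Δ1−h1·(2M1+M2)/6=13/8
seg 2: a=0, c=M2/2=-9/16, d=(M3−M2)/(6·1)=3/16, b=Δ2−h2·(2M2+M3)/6=-29/8
t_q=13/4 → seg 2, τ=1/4; S=0+-29/8·τ+-9/16·τ²+3/16·τ³=-961/1024

  seg 0: a=0 b=59/16 c=0 d=-11/16
  seg 1: a=3 b=13/8 c=-33/16 d=1/4
  seg 2: a=0 b=-29/8 c=-9/16 d=3/16
S(13/4) = -961/1024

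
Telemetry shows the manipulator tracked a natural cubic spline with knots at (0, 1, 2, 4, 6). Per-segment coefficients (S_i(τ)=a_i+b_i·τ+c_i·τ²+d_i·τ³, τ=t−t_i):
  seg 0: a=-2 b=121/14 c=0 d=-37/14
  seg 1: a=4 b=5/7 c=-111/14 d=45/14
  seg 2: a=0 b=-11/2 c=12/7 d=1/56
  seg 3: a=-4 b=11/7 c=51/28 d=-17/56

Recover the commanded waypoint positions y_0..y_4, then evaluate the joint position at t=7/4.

y_0 = S_0(0) = a_0 = -2
y_1 = S_1(0) = a_1 = 4
y_2 = S_2(0) = a_2 = 0
y_3 = S_3(0) = a_3 = -4
y_4 = S_3(2) = 4
t_q=7/4 is in segment 1 (τ=3/4); S_1(τ)=1283/896

y_0=-2 y_1=4 y_2=0 y_3=-4 y_4=4
S(7/4) = 1283/896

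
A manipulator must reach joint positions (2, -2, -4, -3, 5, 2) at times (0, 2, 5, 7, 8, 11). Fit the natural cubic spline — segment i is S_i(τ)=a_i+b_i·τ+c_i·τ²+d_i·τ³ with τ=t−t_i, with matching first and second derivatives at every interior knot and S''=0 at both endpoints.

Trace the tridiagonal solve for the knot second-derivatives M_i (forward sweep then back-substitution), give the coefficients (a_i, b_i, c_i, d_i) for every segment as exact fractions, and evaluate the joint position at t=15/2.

  seg 0: a=2 b=-9581/3957 c=0 d=1667/15828
  seg 1: a=-2 b=-4580/3957 c=1667/2638 d=-11119/71226
  seg 2: a=-4 b=-12511/7914 c=-3059/3957 d=1196/1319
  seg 3: a=-3 b=49129/7914 c=18469/3957 d=-7585/2638
  seg 4: a=5 b=27370/3957 c=-31327/7914 d=31327/71226
S(15/2) = 57701/63312

Δ: Δ0=-2, Δ1=-2/3, Δ2=1/2, Δ3=8, Δ4=-1
row 1: diag=10, rhs=8; c'=3/10, d'=4/5
row 2: denom=10−3·3/10=91/10; d'=(7−3·4/5)/(91/10)=46/91
row 3: denom=6−2·20/91=506/91; d'=(45−2·46/91)/(506/91)=4003/506
row 4: denom=8−1·91/506=3957/506; d'=(-54−1·4003/506)/(3957/506)=-31327/3957
back: M4=-31327/3957
back: M3=4003/506−91/506·-31327/3957=36938/3957
back: M2=46/91−20/91·36938/3957=-6118/3957
back: M1=4/5−3/10·-6118/3957=1667/1319
M: M0=0, M1=1667/1319, M2=-6118/3957, M3=36938/3957, M4=-31327/3957, M5=0
seg 0: a=2, c=M0/2=0, d=(M1−M0)/(6·2)=1667/15828, b=Δ0−h0·(2M0+M1)/6=-9581/3957
seg 1: a=-2, c=M1/2=1667/2638, d=(M2−M1)/(6·3)=-11119/71226, b=Δ1−h1·(2M1+M2)/6=-4580/3957
seg 2: a=-4, c=M2/2=-3059/3957, d=(M3−M2)/(6·2)=1196/1319, b=Δ2−h2·(2M2+M3)/6=-12511/7914
seg 3: a=-3, c=M3/2=18469/3957, d=(M4−M3)/(6·1)=-7585/2638, b=Δ3−h3·(2M3+M4)/6=49129/7914
seg 4: a=5, c=M4/2=-31327/7914, d=(M5−M4)/(6·3)=31327/71226, b=Δ4−h4·(2M4+M5)/6=27370/3957
t_q=15/2 → seg 3, τ=1/2; S=-3+49129/7914·τ+18469/3957·τ²+-7585/2638·τ³=57701/63312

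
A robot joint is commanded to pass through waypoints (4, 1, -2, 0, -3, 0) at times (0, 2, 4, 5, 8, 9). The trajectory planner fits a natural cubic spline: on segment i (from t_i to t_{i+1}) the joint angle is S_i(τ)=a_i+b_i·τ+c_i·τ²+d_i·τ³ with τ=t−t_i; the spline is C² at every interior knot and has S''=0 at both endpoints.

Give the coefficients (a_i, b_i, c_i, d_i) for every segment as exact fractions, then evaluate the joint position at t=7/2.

  seg 0: a=4 b=-655/589 c=0 d=-457/4712
  seg 1: a=1 b=-2681/1178 c=-1371/2356 d=2285/4712
  seg 2: a=-2 b=716/589 c=1371/589 d=-909/589
  seg 3: a=0 b=731/589 c=-1356/589 d=916/1767
  seg 4: a=-3 b=839/589 c=1392/589 d=-464/589
S(7/2) = -78653/37696

Δ: Δ0=-3/2, Δ1=-3/2, Δ2=2, Δ3=-1, Δ4=3
row 1: diag=8, rhs=0; c'=1/4, d'=0
row 2: denom=6−2·1/4=11/2; d'=(21−2·0)/(11/2)=42/11
row 3: denom=8−1·2/11=86/11; d'=(-18−1·42/11)/(86/11)=-120/43
row 4: denom=8−3·33/86=589/86; d'=(24−3·-120/43)/(589/86)=2784/589
back: M4=2784/589
back: M3=-120/43−33/86·2784/589=-2712/589
back: M2=42/11−2/11·-2712/589=2742/589
back: M1=0−1/4·2742/589=-1371/1178
M: M0=0, M1=-1371/1178, M2=2742/589, M3=-2712/589, M4=2784/589, M5=0
seg 0: a=4, c=M0/2=0, d=(M1−M0)/(6·2)=-457/4712, b=Δ0−h0·(2M0+M1)/6=-655/589
seg 1: a=1, c=M1/2=-1371/2356, d=(M2−M1)/(6·2)=2285/4712, b=Δ1−h1·(2M1+M2)/6=-2681/1178
seg 2: a=-2, c=M2/2=1371/589, d=(M3−M2)/(6·1)=-909/589, b=Δ2−h2·(2M2+M3)/6=716/589
seg 3: a=0, c=M3/2=-1356/589, d=(M4−M3)/(6·3)=916/1767, b=Δ3−h3·(2M3+M4)/6=731/589
seg 4: a=-3, c=M4/2=1392/589, d=(M5−M4)/(6·1)=-464/589, b=Δ4−h4·(2M4+M5)/6=839/589
t_q=7/2 → seg 1, τ=3/2; S=1+-2681/1178·τ+-1371/2356·τ²+2285/4712·τ³=-78653/37696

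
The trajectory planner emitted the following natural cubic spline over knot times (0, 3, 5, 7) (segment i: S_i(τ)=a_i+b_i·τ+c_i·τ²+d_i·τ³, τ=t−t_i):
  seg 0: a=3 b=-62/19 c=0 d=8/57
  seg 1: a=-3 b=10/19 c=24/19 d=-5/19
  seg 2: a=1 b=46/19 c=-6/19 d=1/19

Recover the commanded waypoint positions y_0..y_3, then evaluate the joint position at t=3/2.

y_0=3 y_1=-3 y_2=1 y_3=5
S(3/2) = -27/19

y_0 = S_0(0) = a_0 = 3
y_1 = S_1(0) = a_1 = -3
y_2 = S_2(0) = a_2 = 1
y_3 = S_2(2) = 5
t_q=3/2 is in segment 0 (τ=3/2); S_0(τ)=-27/19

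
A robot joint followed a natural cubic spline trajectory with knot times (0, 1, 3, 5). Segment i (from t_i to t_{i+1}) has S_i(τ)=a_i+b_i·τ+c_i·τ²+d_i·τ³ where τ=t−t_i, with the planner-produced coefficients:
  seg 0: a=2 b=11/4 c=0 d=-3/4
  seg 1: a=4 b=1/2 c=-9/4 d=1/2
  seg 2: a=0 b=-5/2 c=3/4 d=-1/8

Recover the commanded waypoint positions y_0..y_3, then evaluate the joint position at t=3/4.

y_0=2 y_1=4 y_2=0 y_3=-3
S(3/4) = 959/256

y_0 = S_0(0) = a_0 = 2
y_1 = S_1(0) = a_1 = 4
y_2 = S_2(0) = a_2 = 0
y_3 = S_2(2) = -3
t_q=3/4 is in segment 0 (τ=3/4); S_0(τ)=959/256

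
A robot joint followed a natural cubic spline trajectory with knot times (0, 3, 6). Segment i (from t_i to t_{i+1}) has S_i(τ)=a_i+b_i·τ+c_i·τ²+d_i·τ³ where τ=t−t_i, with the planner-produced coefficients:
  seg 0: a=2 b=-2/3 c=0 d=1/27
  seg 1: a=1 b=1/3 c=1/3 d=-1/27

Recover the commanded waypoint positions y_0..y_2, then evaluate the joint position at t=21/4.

y_0=2 y_1=1 y_2=4
S(21/4) = 193/64

y_0 = S_0(0) = a_0 = 2
y_1 = S_1(0) = a_1 = 1
y_2 = S_1(3) = 4
t_q=21/4 is in segment 1 (τ=9/4); S_1(τ)=193/64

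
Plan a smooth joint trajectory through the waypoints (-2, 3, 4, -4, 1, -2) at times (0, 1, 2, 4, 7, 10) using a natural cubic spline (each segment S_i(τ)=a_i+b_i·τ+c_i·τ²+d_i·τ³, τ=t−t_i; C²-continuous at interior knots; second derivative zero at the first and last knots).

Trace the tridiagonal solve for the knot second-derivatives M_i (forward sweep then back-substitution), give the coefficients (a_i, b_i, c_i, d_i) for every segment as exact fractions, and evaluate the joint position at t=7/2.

  seg 0: a=-2 b=13570/2361 c=0 d=-1765/2361
  seg 1: a=3 b=8275/2361 c=-1765/787 d=-619/2361
  seg 2: a=4 b=-4172/2361 c=-2384/787 d=2258/2361
  seg 3: a=-4 b=-5684/2361 c=2132/787 d=-9569/21249
  seg 4: a=1 b=3985/2361 c=-3173/2361 d=3173/21249
S(7/2) = -7047/3148

Δ: Δ0=5, Δ1=1, Δ2=-4, Δ3=5/3, Δ4=-1
row 1: diag=4, rhs=-24; c'=1/4, d'=-6
row 2: denom=6−1·1/4=23/4; d'=(-30−1·-6)/(23/4)=-96/23
row 3: denom=10−2·8/23=214/23; d'=(34−2·-96/23)/(214/23)=487/107
row 4: denom=12−3·69/214=2361/214; d'=(-16−3·487/107)/(2361/214)=-6346/2361
back: M4=-6346/2361
back: M3=487/107−69/214·-6346/2361=4264/787
back: M2=-96/23−8/23·4264/787=-4768/787
back: M1=-6−1/4·-4768/787=-3530/787
M: M0=0, M1=-3530/787, M2=-4768/787, M3=4264/787, M4=-6346/2361, M5=0
seg 0: a=-2, c=M0/2=0, d=(M1−M0)/(6·1)=-1765/2361, b=Δ0−h0·(2M0+M1)/6=13570/2361
seg 1: a=3, c=M1/2=-1765/787, d=(M2−M1)/(6·1)=-619/2361, b=Δ1−h1·(2M1+M2)/6=8275/2361
seg 2: a=4, c=M2/2=-2384/787, d=(M3−M2)/(6·2)=2258/2361, b=Δ2−h2·(2M2+M3)/6=-4172/2361
seg 3: a=-4, c=M3/2=2132/787, d=(M4−M3)/(6·3)=-9569/21249, b=Δ3−h3·(2M3+M4)/6=-5684/2361
seg 4: a=1, c=M4/2=-3173/2361, d=(M5−M4)/(6·3)=3173/21249, b=Δ4−h4·(2M4+M5)/6=3985/2361
t_q=7/2 → seg 2, τ=3/2; S=4+-4172/2361·τ+-2384/787·τ²+2258/2361·τ³=-7047/3148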